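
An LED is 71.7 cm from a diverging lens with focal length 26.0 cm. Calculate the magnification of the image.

For a diverging lens, f = -26.0 cm.
1/d_i = 1/f − 1/d_o = 1/(-26.00) − 1/(71.7) = -0.05241, so d_i = -19.08 cm.
m = −d_i/d_o = −(-19.08)/(71.7) = +0.266.
The image is virtual, upright and reduced, on the same side as the object.

m = +0.266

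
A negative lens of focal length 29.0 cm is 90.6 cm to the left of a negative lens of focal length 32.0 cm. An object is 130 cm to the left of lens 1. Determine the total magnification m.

f₁ = −29.0 cm (diverging).
Lens 1: 1/d_i1 = 1/(-29.0) − 1/(130) = -0.04218, so d_i1 = -23.71 cm; m₁ = −d_i1/d_o1 = +0.1824.
d_o2 = 90.6 − (-23.71) = 114.3 cm.
f₂ = −32.0 cm (diverging).
Lens 2: 1/d_i2 = 1/(-32.0) − 1/(114.3) = -0.04000, so d_i2 = -25.00 cm; m₂ = −d_i2/d_o2 = +0.2187.
m = m₁·m₂ = (+0.1824)(+0.2187) = +0.0399.

m = +0.0399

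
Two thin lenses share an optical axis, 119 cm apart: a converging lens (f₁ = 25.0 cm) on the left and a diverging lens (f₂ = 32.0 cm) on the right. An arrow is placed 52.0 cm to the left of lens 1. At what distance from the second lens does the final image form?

Lens 1: 1/d_i1 = 1/f₁ − 1/d_o1 = 1/(25.0) − 1/(52.0) = 0.02077, so d_i1 = 48.15 cm.
The intermediate image is 48.15 cm to the right of lens 1, which is 119 − (48.15) = 70.85 cm to the left of lens 2, so d_o2 = +70.85 cm.
Lens 2 is diverging, so f₂ = −32.0 cm.
Lens 2: 1/d_i2 = 1/f₂ − 1/d_o2 = 1/(-32.0) − 1/(70.85) = -0.04536, so d_i2 = -22.0 cm.
The final image is virtual, 22.0 cm to the left of lens 2 (overall magnification ≈ -0.29).

22.0 cm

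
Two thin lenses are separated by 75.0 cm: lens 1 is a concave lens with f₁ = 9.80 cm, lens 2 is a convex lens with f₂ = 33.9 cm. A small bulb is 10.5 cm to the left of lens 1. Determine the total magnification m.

f₁ = −9.80 cm (diverging).
Lens 1: 1/d_i1 = 1/(-9.80) − 1/(10.5) = -0.1973, so d_i1 = -5.069 cm; m₁ = −d_i1/d_o1 = +0.4828.
d_o2 = 75.0 − (-5.069) = 80.07 cm.
Lens 2: 1/d_i2 = 1/(33.9) − 1/(80.07) = 0.01701, so d_i2 = 58.79 cm; m₂ = −d_i2/d_o2 = -0.7342.
m = m₁·m₂ = (+0.4828)(-0.7342) = -0.354.

m = -0.354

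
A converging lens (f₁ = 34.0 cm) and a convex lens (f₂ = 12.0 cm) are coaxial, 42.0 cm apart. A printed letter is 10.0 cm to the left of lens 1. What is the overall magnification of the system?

Lens 1: 1/d_i1 = 1/(34.0) − 1/(10.0) = -0.07059, so d_i1 = -14.17 cm; m₁ = −d_i1/d_o1 = +1.417.
d_o2 = 42.0 − (-14.17) = 56.17 cm.
Lens 2: 1/d_i2 = 1/(12.0) − 1/(56.17) = 0.06553, so d_i2 = 15.26 cm; m₂ = −d_i2/d_o2 = -0.2717.
m = m₁·m₂ = (+1.417)(-0.2717) = -0.385.

m = -0.385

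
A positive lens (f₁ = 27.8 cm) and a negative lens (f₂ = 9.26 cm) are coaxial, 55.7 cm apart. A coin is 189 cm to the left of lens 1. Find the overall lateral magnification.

m = -0.0493

Lens 1: 1/d_i1 = 1/(27.8) − 1/(189) = 0.03068, so d_i1 = 32.59 cm; m₁ = −d_i1/d_o1 = -0.1724.
d_o2 = 55.7 − (32.59) = 23.11 cm.
f₂ = −9.26 cm (diverging).
Lens 2: 1/d_i2 = 1/(-9.26) − 1/(23.11) = -0.1513, so d_i2 = -6.611 cm; m₂ = −d_i2/d_o2 = +0.2861.
m = m₁·m₂ = (-0.1724)(+0.2861) = -0.0493.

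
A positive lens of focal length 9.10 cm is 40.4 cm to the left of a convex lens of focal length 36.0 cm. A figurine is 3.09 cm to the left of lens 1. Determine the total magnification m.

m = -6.00

Lens 1: 1/d_i1 = 1/(9.10) − 1/(3.09) = -0.2137, so d_i1 = -4.679 cm; m₁ = −d_i1/d_o1 = +1.514.
d_o2 = 40.4 − (-4.679) = 45.08 cm.
Lens 2: 1/d_i2 = 1/(36.0) − 1/(45.08) = 0.005595, so d_i2 = 178.7 cm; m₂ = −d_i2/d_o2 = -3.965.
m = m₁·m₂ = (+1.514)(-3.965) = -6.00.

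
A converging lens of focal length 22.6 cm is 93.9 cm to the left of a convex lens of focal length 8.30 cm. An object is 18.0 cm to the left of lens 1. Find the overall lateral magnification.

Lens 1: 1/d_i1 = 1/(22.6) − 1/(18.0) = -0.01131, so d_i1 = -88.43 cm; m₁ = −d_i1/d_o1 = +4.913.
d_o2 = 93.9 − (-88.43) = 182.3 cm.
Lens 2: 1/d_i2 = 1/(8.30) − 1/(182.3) = 0.1150, so d_i2 = 8.696 cm; m₂ = −d_i2/d_o2 = -0.04770.
m = m₁·m₂ = (+4.913)(-0.04770) = -0.234.

m = -0.234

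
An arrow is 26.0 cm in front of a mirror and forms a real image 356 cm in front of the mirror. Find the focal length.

f = 24.2 cm (concave)

Real image ⇒ d_i = +356 cm.
1/f = 1/d_o + 1/d_i = 1/(26.0) + 1/(356) = 0.04127, so f = 24.2 cm.
Since f is positive, the mirror is concave.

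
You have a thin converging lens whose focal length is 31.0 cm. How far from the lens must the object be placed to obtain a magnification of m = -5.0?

m = −d_i/d_o ⇒ d_i = −m·d_o.
1/f = 1/d_o + 1/d_i = 1/d_o − 1/(m·d_o) = (1 − 1/m)/d_o, so d_o = f(1 − 1/m) = (31.00)(1 − 1/(-5.0)) = 37.2 cm.

37.2 cm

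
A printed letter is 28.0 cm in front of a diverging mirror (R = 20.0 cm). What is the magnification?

f = R/2 = 20.0/2 = 10.00 cm; for a diverging mirror, f = -10.00 cm.
1/d_i = 1/f − 1/d_o = 1/(-10.00) − 1/(28.0) = -0.1357, so d_i = -7.368 cm.
m = −d_i/d_o = −(-7.368)/(28.0) = +0.263.
The image is virtual, upright and reduced, behind the mirror.

m = +0.263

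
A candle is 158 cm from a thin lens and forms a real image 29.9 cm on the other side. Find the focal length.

f = 25.1 cm (converging)

Real image ⇒ d_i = +29.9 cm.
1/f = 1/d_o + 1/d_i = 1/(158) + 1/(29.9) = 0.03977, so f = 25.1 cm.
Since f is positive, the thin lens is converging.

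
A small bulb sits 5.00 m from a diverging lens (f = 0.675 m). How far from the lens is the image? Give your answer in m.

0.595 m

For a diverging lens, f = -0.675 m.
Lens equation: 1/d_i = 1/f − 1/d_o = 1/(-0.6750) − 1/(5.00) = -1.481 − 0.2000 = -1.681, so d_i = -0.595 m.
The image is virtual, upright and reduced, on the same side as the object.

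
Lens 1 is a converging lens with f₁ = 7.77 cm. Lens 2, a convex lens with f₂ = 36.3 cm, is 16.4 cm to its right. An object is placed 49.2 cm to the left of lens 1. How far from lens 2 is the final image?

8.94 cm

Lens 1: 1/d_i1 = 1/f₁ − 1/d_o1 = 1/(7.77) − 1/(49.2) = 0.1084, so d_i1 = 9.227 cm.
The intermediate image is 9.227 cm to the right of lens 1, which is 16.4 − (9.227) = 7.173 cm to the left of lens 2, so d_o2 = +7.173 cm.
Lens 2: 1/d_i2 = 1/f₂ − 1/d_o2 = 1/(36.3) − 1/(7.173) = -0.1119, so d_i2 = -8.94 cm.
The final image is virtual, 8.94 cm to the left of lens 2 (overall magnification ≈ -0.23).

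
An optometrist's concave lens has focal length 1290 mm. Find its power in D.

For a concave lens, f = −1290 mm.
f = -129 cm = -1.29 m.
P = 1/f = 1/(-1.29 m) = -0.775 D.

P = -0.775 D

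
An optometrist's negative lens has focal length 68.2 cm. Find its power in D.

P = -1.47 D

For a negative lens, f = −68.2 cm.
f = -68.2 cm = -0.682 m.
P = 1/f = 1/(-0.682 m) = -1.47 D.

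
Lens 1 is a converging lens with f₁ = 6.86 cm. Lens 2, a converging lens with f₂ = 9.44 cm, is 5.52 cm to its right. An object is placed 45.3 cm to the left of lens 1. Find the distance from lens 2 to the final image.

2.02 cm

Lens 1: 1/d_i1 = 1/f₁ − 1/d_o1 = 1/(6.86) − 1/(45.3) = 0.1237, so d_i1 = 8.084 cm.
The intermediate image is 8.084 cm to the right of lens 1, which lies 2.564 cm to the right of lens 2 — a virtual object — so d_o2 = −2.564 cm.
Lens 2: 1/d_i2 = 1/f₂ − 1/d_o2 = 1/(9.44) − 1/(-2.564) = 0.4959, so d_i2 = 2.02 cm.
The final image is real, 2.02 cm to the right of lens 2 (overall magnification ≈ -0.14).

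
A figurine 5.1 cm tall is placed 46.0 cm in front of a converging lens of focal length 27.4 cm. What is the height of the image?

7.51 cm

1/d_i = 1/f − 1/d_o = 1/(27.40) − 1/(46.0) = 0.01476, so d_i = 67.76 cm.
m = −d_i/d_o = -1.473.
|h_i| = |m|·h_o = 1.473 × 5.1 = 7.51 cm. The image is real, inverted and enlarged, on the far side of the lens.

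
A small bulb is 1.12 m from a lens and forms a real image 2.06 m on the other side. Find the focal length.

f = 0.726 m (converging)

Real image ⇒ d_i = +2.06 m.
1/f = 1/d_o + 1/d_i = 1/(1.12) + 1/(2.06) = 1.378, so f = 0.726 m.
Since f is positive, the lens is converging.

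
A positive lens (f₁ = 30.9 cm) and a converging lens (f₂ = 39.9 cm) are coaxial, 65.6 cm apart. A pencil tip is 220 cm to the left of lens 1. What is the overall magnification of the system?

Lens 1: 1/d_i1 = 1/(30.9) − 1/(220) = 0.02782, so d_i1 = 35.95 cm; m₁ = −d_i1/d_o1 = -0.1634.
d_o2 = 65.6 − (35.95) = 29.65 cm.
Lens 2: 1/d_i2 = 1/(39.9) − 1/(29.65) = -0.008664, so d_i2 = -115.4 cm; m₂ = −d_i2/d_o2 = +3.893.
m = m₁·m₂ = (-0.1634)(+3.893) = -0.636.

m = -0.636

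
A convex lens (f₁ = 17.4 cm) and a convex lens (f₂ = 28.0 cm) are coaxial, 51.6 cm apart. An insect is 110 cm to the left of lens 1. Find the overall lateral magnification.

Lens 1: 1/d_i1 = 1/(17.4) − 1/(110) = 0.04838, so d_i1 = 20.67 cm; m₁ = −d_i1/d_o1 = -0.1879.
d_o2 = 51.6 − (20.67) = 30.93 cm.
Lens 2: 1/d_i2 = 1/(28.0) − 1/(30.93) = 0.003383, so d_i2 = 295.6 cm; m₂ = −d_i2/d_o2 = -9.556.
m = m₁·m₂ = (-0.1879)(-9.556) = +1.80.

m = +1.80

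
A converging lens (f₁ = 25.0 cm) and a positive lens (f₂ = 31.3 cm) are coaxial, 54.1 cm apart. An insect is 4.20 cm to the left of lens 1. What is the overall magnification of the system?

m = -1.35

Lens 1: 1/d_i1 = 1/(25.0) − 1/(4.20) = -0.1981, so d_i1 = -5.048 cm; m₁ = −d_i1/d_o1 = +1.202.
d_o2 = 54.1 − (-5.048) = 59.15 cm.
Lens 2: 1/d_i2 = 1/(31.3) − 1/(59.15) = 0.01504, so d_i2 = 66.48 cm; m₂ = −d_i2/d_o2 = -1.124.
m = m₁·m₂ = (+1.202)(-1.124) = -1.35.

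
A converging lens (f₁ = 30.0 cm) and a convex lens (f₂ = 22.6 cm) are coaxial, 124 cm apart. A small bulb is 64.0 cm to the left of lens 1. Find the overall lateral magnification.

m = +0.444

Lens 1: 1/d_i1 = 1/(30.0) − 1/(64.0) = 0.01771, so d_i1 = 56.47 cm; m₁ = −d_i1/d_o1 = -0.8823.
d_o2 = 124 − (56.47) = 67.53 cm.
Lens 2: 1/d_i2 = 1/(22.6) − 1/(67.53) = 0.02944, so d_i2 = 33.97 cm; m₂ = −d_i2/d_o2 = -0.5030.
m = m₁·m₂ = (-0.8823)(-0.5030) = +0.444.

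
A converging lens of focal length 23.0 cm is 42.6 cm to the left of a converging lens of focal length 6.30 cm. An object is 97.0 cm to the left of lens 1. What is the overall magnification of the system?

m = +0.318

Lens 1: 1/d_i1 = 1/(23.0) − 1/(97.0) = 0.03317, so d_i1 = 30.15 cm; m₁ = −d_i1/d_o1 = -0.3108.
d_o2 = 42.6 − (30.15) = 12.45 cm.
Lens 2: 1/d_i2 = 1/(6.30) − 1/(12.45) = 0.07841, so d_i2 = 12.75 cm; m₂ = −d_i2/d_o2 = -1.024.
m = m₁·m₂ = (-0.3108)(-1.024) = +0.318.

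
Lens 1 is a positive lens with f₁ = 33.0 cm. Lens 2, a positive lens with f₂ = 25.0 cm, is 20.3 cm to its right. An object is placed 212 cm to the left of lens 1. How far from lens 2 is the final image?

10.7 cm

Lens 1: 1/d_i1 = 1/f₁ − 1/d_o1 = 1/(33.0) − 1/(212) = 0.02559, so d_i1 = 39.08 cm.
The intermediate image is 39.08 cm to the right of lens 1, which lies 18.78 cm to the right of lens 2 — a virtual object — so d_o2 = −18.78 cm.
Lens 2: 1/d_i2 = 1/f₂ − 1/d_o2 = 1/(25.0) − 1/(-18.78) = 0.09325, so d_i2 = 10.7 cm.
The final image is real, 10.7 cm to the right of lens 2 (overall magnification ≈ -0.11).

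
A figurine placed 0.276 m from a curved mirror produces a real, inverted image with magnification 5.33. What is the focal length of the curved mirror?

m = −d_i/d_o ⇒ d_i = −m·d_o = −(-5.33)·(0.276) = 1.471 m.
1/f = 1/d_o + 1/d_i = 1/(0.276) + 1/(1.471) = 4.303, so f = 0.232 m.
Since f is positive, the curved mirror is concave.

f = 0.232 m (concave)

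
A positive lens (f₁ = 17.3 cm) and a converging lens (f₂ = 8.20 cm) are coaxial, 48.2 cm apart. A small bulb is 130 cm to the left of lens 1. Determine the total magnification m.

m = +0.0628

Lens 1: 1/d_i1 = 1/(17.3) − 1/(130) = 0.05011, so d_i1 = 19.96 cm; m₁ = −d_i1/d_o1 = -0.1535.
d_o2 = 48.2 − (19.96) = 28.24 cm.
Lens 2: 1/d_i2 = 1/(8.20) − 1/(28.24) = 0.08654, so d_i2 = 11.56 cm; m₂ = −d_i2/d_o2 = -0.4092.
m = m₁·m₂ = (-0.1535)(-0.4092) = +0.0628.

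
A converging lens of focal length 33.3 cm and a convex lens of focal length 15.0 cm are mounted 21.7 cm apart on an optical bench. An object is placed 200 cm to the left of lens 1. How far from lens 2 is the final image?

Lens 1: 1/d_i1 = 1/f₁ − 1/d_o1 = 1/(33.3) − 1/(200) = 0.02503, so d_i1 = 39.95 cm.
The intermediate image is 39.95 cm to the right of lens 1, which lies 18.25 cm to the right of lens 2 — a virtual object — so d_o2 = −18.25 cm.
Lens 2: 1/d_i2 = 1/f₂ − 1/d_o2 = 1/(15.0) − 1/(-18.25) = 0.1215, so d_i2 = 8.23 cm.
The final image is real, 8.23 cm to the right of lens 2 (overall magnification ≈ -0.090).

8.23 cm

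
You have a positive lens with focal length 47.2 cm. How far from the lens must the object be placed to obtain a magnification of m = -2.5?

m = −d_i/d_o ⇒ d_i = −m·d_o.
1/f = 1/d_o + 1/d_i = 1/d_o − 1/(m·d_o) = (1 − 1/m)/d_o, so d_o = f(1 − 1/m) = (47.20)(1 − 1/(-2.5)) = 66.1 cm.

66.1 cm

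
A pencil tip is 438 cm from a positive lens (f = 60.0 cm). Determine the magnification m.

m = -0.159

1/d_i = 1/f − 1/d_o = 1/(60.00) − 1/(438) = 0.01438, so d_i = 69.52 cm.
m = −d_i/d_o = −(69.52)/(438) = -0.159.
The image is real, inverted and reduced, on the far side of the lens.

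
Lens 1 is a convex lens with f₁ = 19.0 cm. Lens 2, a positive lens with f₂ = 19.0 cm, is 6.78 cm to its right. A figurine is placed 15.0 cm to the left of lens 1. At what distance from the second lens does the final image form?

25.1 cm

Lens 1: 1/d_i1 = 1/f₁ − 1/d_o1 = 1/(19.0) − 1/(15.0) = -0.01404, so d_i1 = -71.25 cm.
The intermediate image is 71.25 cm to the left of lens 1 (virtual), which is 6.78 − (-71.25) = 78.03 cm to the left of lens 2, so d_o2 = +78.03 cm.
Lens 2: 1/d_i2 = 1/f₂ − 1/d_o2 = 1/(19.0) − 1/(78.03) = 0.03982, so d_i2 = 25.1 cm.
The final image is real, 25.1 cm to the right of lens 2 (overall magnification ≈ -1.5).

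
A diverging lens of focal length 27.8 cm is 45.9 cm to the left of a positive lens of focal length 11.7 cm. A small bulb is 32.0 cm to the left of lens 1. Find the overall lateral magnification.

m = -0.111

f₁ = −27.8 cm (diverging).
Lens 1: 1/d_i1 = 1/(-27.8) − 1/(32.0) = -0.06722, so d_i1 = -14.88 cm; m₁ = −d_i1/d_o1 = +0.4650.
d_o2 = 45.9 − (-14.88) = 60.78 cm.
Lens 2: 1/d_i2 = 1/(11.7) − 1/(60.78) = 0.06902, so d_i2 = 14.49 cm; m₂ = −d_i2/d_o2 = -0.2384.
m = m₁·m₂ = (+0.4650)(-0.2384) = -0.111.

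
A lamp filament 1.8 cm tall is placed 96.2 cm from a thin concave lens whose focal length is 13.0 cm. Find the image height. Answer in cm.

For a concave lens, f = -13.0 cm.
1/d_i = 1/f − 1/d_o = 1/(-13.00) − 1/(96.2) = -0.08732, so d_i = -11.45 cm.
m = −d_i/d_o = +0.1190.
|h_i| = |m|·h_o = 0.1190 × 1.8 = 0.214 cm. The image is virtual, upright and reduced, on the same side as the object.

0.214 cm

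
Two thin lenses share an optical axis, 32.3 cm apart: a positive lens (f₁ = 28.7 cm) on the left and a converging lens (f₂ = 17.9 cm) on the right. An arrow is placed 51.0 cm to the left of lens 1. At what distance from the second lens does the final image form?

Lens 1: 1/d_i1 = 1/f₁ − 1/d_o1 = 1/(28.7) − 1/(51.0) = 0.01524, so d_i1 = 65.64 cm.
The intermediate image is 65.64 cm to the right of lens 1, which lies 33.34 cm to the right of lens 2 — a virtual object — so d_o2 = −33.34 cm.
Lens 2: 1/d_i2 = 1/f₂ − 1/d_o2 = 1/(17.9) − 1/(-33.34) = 0.08586, so d_i2 = 11.6 cm.
The final image is real, 11.6 cm to the right of lens 2 (overall magnification ≈ -0.45).

11.6 cm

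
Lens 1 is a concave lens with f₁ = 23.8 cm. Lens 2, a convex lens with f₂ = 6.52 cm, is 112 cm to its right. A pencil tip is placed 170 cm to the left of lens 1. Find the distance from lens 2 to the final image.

6.86 cm

Lens 1 is diverging, so f₁ = −23.8 cm.
Lens 1: 1/d_i1 = 1/f₁ − 1/d_o1 = 1/(-23.8) − 1/(170) = -0.04790, so d_i1 = -20.88 cm.
The intermediate image is 20.88 cm to the left of lens 1 (virtual), which is 112 − (-20.88) = 132.9 cm to the left of lens 2, so d_o2 = +132.9 cm.
Lens 2: 1/d_i2 = 1/f₂ − 1/d_o2 = 1/(6.52) − 1/(132.9) = 0.1458, so d_i2 = 6.86 cm.
The final image is real, 6.86 cm to the right of lens 2 (overall magnification ≈ -0.0063).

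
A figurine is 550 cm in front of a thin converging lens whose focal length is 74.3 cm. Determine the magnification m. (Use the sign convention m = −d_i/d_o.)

1/d_i = 1/f − 1/d_o = 1/(74.30) − 1/(550) = 0.01164, so d_i = 85.90 cm.
m = −d_i/d_o = −(85.90)/(550) = -0.156.
The image is real, inverted and reduced, on the far side of the lens.

m = -0.156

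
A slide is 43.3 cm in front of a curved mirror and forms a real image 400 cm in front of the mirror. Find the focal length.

Real image ⇒ d_i = +400 cm.
1/f = 1/d_o + 1/d_i = 1/(43.3) + 1/(400) = 0.02559, so f = 39.1 cm.
Since f is positive, the curved mirror is concave.

f = 39.1 cm (concave)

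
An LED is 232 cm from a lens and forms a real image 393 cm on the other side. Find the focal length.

f = 146 cm (converging)

Real image ⇒ d_i = +393 cm.
1/f = 1/d_o + 1/d_i = 1/(232) + 1/(393) = 0.006855, so f = 146 cm.
Since f is positive, the lens is converging.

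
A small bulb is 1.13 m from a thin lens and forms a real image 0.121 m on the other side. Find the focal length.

f = 0.109 m (converging)

Real image ⇒ d_i = +0.121 m.
1/f = 1/d_o + 1/d_i = 1/(1.13) + 1/(0.121) = 9.149, so f = 0.109 m.
Since f is positive, the thin lens is converging.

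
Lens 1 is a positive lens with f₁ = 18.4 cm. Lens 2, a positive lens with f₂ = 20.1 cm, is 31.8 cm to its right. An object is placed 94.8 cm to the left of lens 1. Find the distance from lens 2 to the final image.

16.2 cm

Lens 1: 1/d_i1 = 1/f₁ − 1/d_o1 = 1/(18.4) − 1/(94.8) = 0.04380, so d_i1 = 22.83 cm.
The intermediate image is 22.83 cm to the right of lens 1, which is 31.8 − (22.83) = 8.970 cm to the left of lens 2, so d_o2 = +8.970 cm.
Lens 2: 1/d_i2 = 1/f₂ − 1/d_o2 = 1/(20.1) − 1/(8.970) = -0.06173, so d_i2 = -16.2 cm.
The final image is virtual, 16.2 cm to the left of lens 2 (overall magnification ≈ -0.43).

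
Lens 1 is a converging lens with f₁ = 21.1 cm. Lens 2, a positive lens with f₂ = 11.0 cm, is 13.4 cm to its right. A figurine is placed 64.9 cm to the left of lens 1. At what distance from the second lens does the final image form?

6.81 cm

Lens 1: 1/d_i1 = 1/f₁ − 1/d_o1 = 1/(21.1) − 1/(64.9) = 0.03199, so d_i1 = 31.26 cm.
The intermediate image is 31.26 cm to the right of lens 1, which lies 17.86 cm to the right of lens 2 — a virtual object — so d_o2 = −17.86 cm.
Lens 2: 1/d_i2 = 1/f₂ − 1/d_o2 = 1/(11.0) − 1/(-17.86) = 0.1469, so d_i2 = 6.81 cm.
The final image is real, 6.81 cm to the right of lens 2 (overall magnification ≈ -0.18).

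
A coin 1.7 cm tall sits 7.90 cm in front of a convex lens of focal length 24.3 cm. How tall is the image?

1/d_i = 1/f − 1/d_o = 1/(24.30) − 1/(7.90) = -0.08543, so d_i = -11.71 cm.
m = −d_i/d_o = +1.482.
|h_i| = |m|·h_o = 1.482 × 1.7 = 2.52 cm. The image is virtual, upright and enlarged, on the same side as the object.

2.52 cm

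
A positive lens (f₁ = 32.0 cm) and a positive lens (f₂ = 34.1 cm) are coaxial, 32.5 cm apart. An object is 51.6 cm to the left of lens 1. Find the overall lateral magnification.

Lens 1: 1/d_i1 = 1/(32.0) − 1/(51.6) = 0.01187, so d_i1 = 84.24 cm; m₁ = −d_i1/d_o1 = -1.633.
d_o2 = 32.5 − (84.24) = -51.74 cm (virtual object).
Lens 2: 1/d_i2 = 1/(34.1) − 1/(-51.74) = 0.04865, so d_i2 = 20.55 cm; m₂ = −d_i2/d_o2 = +0.3973.
m = m₁·m₂ = (-1.633)(+0.3973) = -0.649.

m = -0.649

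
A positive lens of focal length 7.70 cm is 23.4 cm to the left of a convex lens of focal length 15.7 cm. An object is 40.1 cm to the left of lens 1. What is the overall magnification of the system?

m = -2.04

Lens 1: 1/d_i1 = 1/(7.70) − 1/(40.1) = 0.1049, so d_i1 = 9.530 cm; m₁ = −d_i1/d_o1 = -0.2377.
d_o2 = 23.4 − (9.530) = 13.87 cm.
Lens 2: 1/d_i2 = 1/(15.7) − 1/(13.87) = -0.008404, so d_i2 = -119.0 cm; m₂ = −d_i2/d_o2 = +8.579.
m = m₁·m₂ = (-0.2377)(+8.579) = -2.04.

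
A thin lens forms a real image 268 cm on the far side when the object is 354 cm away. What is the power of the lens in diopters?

P = +0.656 D

d_i = +268 cm.
1/f = 1/d_o + 1/d_i = 1/(354) + 1/(268) = 0.006556 cm⁻¹.
f = 152.5 cm = 1.525 m, so P = 1/f = +0.656 D.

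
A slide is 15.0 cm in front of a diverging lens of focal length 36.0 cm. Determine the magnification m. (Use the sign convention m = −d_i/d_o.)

m = +0.706

For a diverging lens, f = -36.0 cm.
1/d_i = 1/f − 1/d_o = 1/(-36.00) − 1/(15.0) = -0.09444, so d_i = -10.59 cm.
m = −d_i/d_o = −(-10.59)/(15.0) = +0.706.
The image is virtual, upright and reduced, on the same side as the object.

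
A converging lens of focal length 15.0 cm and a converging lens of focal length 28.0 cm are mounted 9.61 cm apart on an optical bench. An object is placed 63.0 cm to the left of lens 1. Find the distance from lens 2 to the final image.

Lens 1: 1/d_i1 = 1/f₁ − 1/d_o1 = 1/(15.0) − 1/(63.0) = 0.05079, so d_i1 = 19.69 cm.
The intermediate image is 19.69 cm to the right of lens 1, which lies 10.08 cm to the right of lens 2 — a virtual object — so d_o2 = −10.08 cm.
Lens 2: 1/d_i2 = 1/f₂ − 1/d_o2 = 1/(28.0) − 1/(-10.08) = 0.1349, so d_i2 = 7.41 cm.
The final image is real, 7.41 cm to the right of lens 2 (overall magnification ≈ -0.23).

7.41 cm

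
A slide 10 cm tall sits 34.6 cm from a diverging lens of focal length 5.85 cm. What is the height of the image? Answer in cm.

For a diverging lens, f = -5.85 cm.
1/d_i = 1/f − 1/d_o = 1/(-5.850) − 1/(34.6) = -0.1998, so d_i = -5.004 cm.
m = −d_i/d_o = +0.1446.
|h_i| = |m|·h_o = 0.1446 × 10 = 1.45 cm. The image is virtual, upright and reduced, on the same side as the object.

1.45 cm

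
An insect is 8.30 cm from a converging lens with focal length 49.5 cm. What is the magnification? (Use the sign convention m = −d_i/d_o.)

1/d_i = 1/f − 1/d_o = 1/(49.50) − 1/(8.30) = -0.1003, so d_i = -9.972 cm.
m = −d_i/d_o = −(-9.972)/(8.30) = +1.20.
The image is virtual, upright and enlarged, on the same side as the object.

m = +1.20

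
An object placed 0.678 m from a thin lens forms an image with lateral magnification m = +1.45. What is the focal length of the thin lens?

f = 2.18 m (converging)

m = −d_i/d_o ⇒ d_i = −m·d_o = −(+1.45)·(0.678) = -0.9831 m.
1/f = 1/d_o + 1/d_i = 1/(0.678) + 1/(-0.9831) = 0.4577, so f = 2.18 m.
Since f is positive, the thin lens is converging.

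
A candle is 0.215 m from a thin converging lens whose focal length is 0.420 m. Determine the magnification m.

1/d_i = 1/f − 1/d_o = 1/(0.4200) − 1/(0.215) = -2.270, so d_i = -0.4405 m.
m = −d_i/d_o = −(-0.4405)/(0.215) = +2.05.
The image is virtual, upright and enlarged, on the same side as the object.

m = +2.05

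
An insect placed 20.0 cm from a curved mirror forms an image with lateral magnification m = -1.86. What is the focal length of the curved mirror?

f = 13.0 cm (concave)

m = −d_i/d_o ⇒ d_i = −m·d_o = −(-1.86)·(20.0) = 37.20 cm.
1/f = 1/d_o + 1/d_i = 1/(20.0) + 1/(37.20) = 0.07688, so f = 13.0 cm.
Since f is positive, the curved mirror is concave.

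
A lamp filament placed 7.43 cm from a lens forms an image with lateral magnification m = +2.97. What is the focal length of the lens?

m = −d_i/d_o ⇒ d_i = −m·d_o = −(+2.97)·(7.43) = -22.07 cm.
1/f = 1/d_o + 1/d_i = 1/(7.43) + 1/(-22.07) = 0.08928, so f = 11.2 cm.
Since f is positive, the lens is converging.

f = 11.2 cm (converging)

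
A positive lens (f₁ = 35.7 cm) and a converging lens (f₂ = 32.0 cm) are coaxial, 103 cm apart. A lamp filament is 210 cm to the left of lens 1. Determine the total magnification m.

m = +0.234

Lens 1: 1/d_i1 = 1/(35.7) − 1/(210) = 0.02325, so d_i1 = 43.01 cm; m₁ = −d_i1/d_o1 = -0.2048.
d_o2 = 103 − (43.01) = 59.99 cm.
Lens 2: 1/d_i2 = 1/(32.0) − 1/(59.99) = 0.01458, so d_i2 = 68.58 cm; m₂ = −d_i2/d_o2 = -1.143.
m = m₁·m₂ = (-0.2048)(-1.143) = +0.234.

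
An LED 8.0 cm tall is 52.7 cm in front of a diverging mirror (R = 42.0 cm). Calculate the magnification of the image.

f = R/2 = 42.0/2 = 21.00 cm; for a diverging mirror, f = -21.00 cm.
1/d_i = 1/f − 1/d_o = 1/(-21.00) − 1/(52.7) = -0.06659, so d_i = -15.02 cm.
m = −d_i/d_o = −(-15.02)/(52.7) = +0.285.
The image is virtual, upright and reduced, behind the mirror.

m = +0.285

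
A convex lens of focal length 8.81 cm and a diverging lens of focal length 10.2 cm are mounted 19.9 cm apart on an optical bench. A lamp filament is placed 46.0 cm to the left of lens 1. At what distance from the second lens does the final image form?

Lens 1: 1/d_i1 = 1/f₁ − 1/d_o1 = 1/(8.81) − 1/(46.0) = 0.09177, so d_i1 = 10.90 cm.
The intermediate image is 10.90 cm to the right of lens 1, which is 19.9 − (10.90) = 9.000 cm to the left of lens 2, so d_o2 = +9.000 cm.
Lens 2 is diverging, so f₂ = −10.2 cm.
Lens 2: 1/d_i2 = 1/f₂ − 1/d_o2 = 1/(-10.2) − 1/(9.000) = -0.2092, so d_i2 = -4.78 cm.
The final image is virtual, 4.78 cm to the left of lens 2 (overall magnification ≈ -0.13).

4.78 cm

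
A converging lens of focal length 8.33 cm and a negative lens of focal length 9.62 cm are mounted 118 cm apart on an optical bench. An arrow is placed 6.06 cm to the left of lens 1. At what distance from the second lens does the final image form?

9.00 cm

Lens 1: 1/d_i1 = 1/f₁ − 1/d_o1 = 1/(8.33) − 1/(6.06) = -0.04497, so d_i1 = -22.24 cm.
The intermediate image is 22.24 cm to the left of lens 1 (virtual), which is 118 − (-22.24) = 140.2 cm to the left of lens 2, so d_o2 = +140.2 cm.
Lens 2 is diverging, so f₂ = −9.62 cm.
Lens 2: 1/d_i2 = 1/f₂ − 1/d_o2 = 1/(-9.62) − 1/(140.2) = -0.1111, so d_i2 = -9.00 cm.
The final image is virtual, 9.00 cm to the left of lens 2 (overall magnification ≈ 0.24).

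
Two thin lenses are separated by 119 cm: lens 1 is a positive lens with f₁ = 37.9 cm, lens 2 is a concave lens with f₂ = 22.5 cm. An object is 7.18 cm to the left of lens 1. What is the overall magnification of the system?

Lens 1: 1/d_i1 = 1/(37.9) − 1/(7.18) = -0.1129, so d_i1 = -8.858 cm; m₁ = −d_i1/d_o1 = +1.234.
d_o2 = 119 − (-8.858) = 127.9 cm.
f₂ = −22.5 cm (diverging).
Lens 2: 1/d_i2 = 1/(-22.5) − 1/(127.9) = -0.05226, so d_i2 = -19.13 cm; m₂ = −d_i2/d_o2 = +0.1496.
m = m₁·m₂ = (+1.234)(+0.1496) = +0.185.

m = +0.185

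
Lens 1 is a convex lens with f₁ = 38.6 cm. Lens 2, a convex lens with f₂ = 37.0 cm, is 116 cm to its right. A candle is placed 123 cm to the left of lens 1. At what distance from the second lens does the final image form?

97.2 cm

Lens 1: 1/d_i1 = 1/f₁ − 1/d_o1 = 1/(38.6) − 1/(123) = 0.01778, so d_i1 = 56.25 cm.
The intermediate image is 56.25 cm to the right of lens 1, which is 116 − (56.25) = 59.75 cm to the left of lens 2, so d_o2 = +59.75 cm.
Lens 2: 1/d_i2 = 1/f₂ − 1/d_o2 = 1/(37.0) − 1/(59.75) = 0.01029, so d_i2 = 97.2 cm.
The final image is real, 97.2 cm to the right of lens 2 (overall magnification ≈ 0.74).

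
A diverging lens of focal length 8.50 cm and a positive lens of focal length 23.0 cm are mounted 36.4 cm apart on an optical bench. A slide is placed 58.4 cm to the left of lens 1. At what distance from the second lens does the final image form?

Lens 1 is diverging, so f₁ = −8.50 cm.
Lens 1: 1/d_i1 = 1/f₁ − 1/d_o1 = 1/(-8.50) − 1/(58.4) = -0.1348, so d_i1 = -7.420 cm.
The intermediate image is 7.420 cm to the left of lens 1 (virtual), which is 36.4 − (-7.420) = 43.82 cm to the left of lens 2, so d_o2 = +43.82 cm.
Lens 2: 1/d_i2 = 1/f₂ − 1/d_o2 = 1/(23.0) − 1/(43.82) = 0.02066, so d_i2 = 48.4 cm.
The final image is real, 48.4 cm to the right of lens 2 (overall magnification ≈ -0.14).

48.4 cm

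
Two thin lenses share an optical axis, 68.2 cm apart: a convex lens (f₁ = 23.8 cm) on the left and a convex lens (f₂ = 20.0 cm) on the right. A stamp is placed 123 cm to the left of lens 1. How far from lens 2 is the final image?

41.4 cm

Lens 1: 1/d_i1 = 1/f₁ − 1/d_o1 = 1/(23.8) − 1/(123) = 0.03389, so d_i1 = 29.51 cm.
The intermediate image is 29.51 cm to the right of lens 1, which is 68.2 − (29.51) = 38.69 cm to the left of lens 2, so d_o2 = +38.69 cm.
Lens 2: 1/d_i2 = 1/f₂ − 1/d_o2 = 1/(20.0) − 1/(38.69) = 0.02415, so d_i2 = 41.4 cm.
The final image is real, 41.4 cm to the right of lens 2 (overall magnification ≈ 0.26).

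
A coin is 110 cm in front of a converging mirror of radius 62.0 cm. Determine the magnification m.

m = -0.392

f = R/2 = 62.0/2 = 31.00 cm.
1/d_i = 1/f − 1/d_o = 1/(31.00) − 1/(110) = 0.02317, so d_i = 43.16 cm.
m = −d_i/d_o = −(43.16)/(110) = -0.392.
The image is real, inverted and reduced, in front of the mirror.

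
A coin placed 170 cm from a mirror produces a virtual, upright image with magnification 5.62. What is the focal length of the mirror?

f = 207 cm (concave)

m = −d_i/d_o ⇒ d_i = −m·d_o = −(+5.62)·(170) = -955.4 cm.
1/f = 1/d_o + 1/d_i = 1/(170) + 1/(-955.4) = 0.004836, so f = 207 cm.
Since f is positive, the mirror is concave.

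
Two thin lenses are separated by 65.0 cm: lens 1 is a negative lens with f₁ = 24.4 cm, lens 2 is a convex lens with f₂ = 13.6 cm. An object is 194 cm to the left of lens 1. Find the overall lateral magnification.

m = -0.0208

f₁ = −24.4 cm (diverging).
Lens 1: 1/d_i1 = 1/(-24.4) − 1/(194) = -0.04614, so d_i1 = -21.67 cm; m₁ = −d_i1/d_o1 = +0.1117.
d_o2 = 65.0 − (-21.67) = 86.67 cm.
Lens 2: 1/d_i2 = 1/(13.6) − 1/(86.67) = 0.06199, so d_i2 = 16.13 cm; m₂ = −d_i2/d_o2 = -0.1861.
m = m₁·m₂ = (+0.1117)(-0.1861) = -0.0208.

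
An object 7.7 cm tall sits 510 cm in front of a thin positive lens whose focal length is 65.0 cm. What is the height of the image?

1/d_i = 1/f − 1/d_o = 1/(65.00) − 1/(510) = 0.01342, so d_i = 74.49 cm.
m = −d_i/d_o = -0.1461.
|h_i| = |m|·h_o = 0.1461 × 7.7 = 1.12 cm. The image is real, inverted and reduced, on the far side of the lens.

1.12 cm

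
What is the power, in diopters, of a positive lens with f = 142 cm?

f = 142 cm = 1.42 m.
P = 1/f = 1/(1.42 m) = +0.704 D.

P = +0.704 D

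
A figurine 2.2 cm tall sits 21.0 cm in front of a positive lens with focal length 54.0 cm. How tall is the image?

1/d_i = 1/f − 1/d_o = 1/(54.00) − 1/(21.0) = -0.02910, so d_i = -34.36 cm.
m = −d_i/d_o = +1.636.
|h_i| = |m|·h_o = 1.636 × 2.2 = 3.60 cm. The image is virtual, upright and enlarged, on the same side as the object.

3.60 cm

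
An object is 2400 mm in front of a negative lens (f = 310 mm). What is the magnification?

For a negative lens, f = -310 mm.
1/d_i = 1/f − 1/d_o = 1/(-310.0) − 1/(2400) = -0.003642, so d_i = -274.5 mm.
m = −d_i/d_o = −(-274.5)/(2400) = +0.114.
The image is virtual, upright and reduced, on the same side as the object.

m = +0.114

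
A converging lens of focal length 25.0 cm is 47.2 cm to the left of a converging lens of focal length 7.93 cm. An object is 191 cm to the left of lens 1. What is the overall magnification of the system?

m = +0.114

Lens 1: 1/d_i1 = 1/(25.0) − 1/(191) = 0.03476, so d_i1 = 28.77 cm; m₁ = −d_i1/d_o1 = -0.1506.
d_o2 = 47.2 − (28.77) = 18.43 cm.
Lens 2: 1/d_i2 = 1/(7.93) − 1/(18.43) = 0.07184, so d_i2 = 13.92 cm; m₂ = −d_i2/d_o2 = -0.7552.
m = m₁·m₂ = (-0.1506)(-0.7552) = +0.114.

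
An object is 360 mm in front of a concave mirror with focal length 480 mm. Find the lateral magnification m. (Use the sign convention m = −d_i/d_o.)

m = +4.00

1/d_i = 1/f − 1/d_o = 1/(480.0) − 1/(360) = -0.0006944, so d_i = -1440 mm.
m = −d_i/d_o = −(-1440)/(360) = +4.00.
The image is virtual, upright and enlarged, behind the mirror.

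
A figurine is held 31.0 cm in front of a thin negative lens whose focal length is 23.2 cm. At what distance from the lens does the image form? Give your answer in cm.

13.3 cm

For a negative lens, f = -23.2 cm.
Lens equation: 1/v = 1/f − 1/u = 1/(-23.20) − 1/(31.0) = -0.04310 − 0.03226 = -0.07536, so v = -13.3 cm.
The image is virtual, upright and reduced, on the same side as the object.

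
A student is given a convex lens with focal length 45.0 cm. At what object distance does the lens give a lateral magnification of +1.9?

m = −d_i/d_o ⇒ d_i = −m·d_o.
1/f = 1/d_o + 1/d_i = 1/d_o − 1/(m·d_o) = (1 − 1/m)/d_o, so d_o = f(1 − 1/m) = (45.00)(1 − 1/(+1.9)) = 21.3 cm.

21.3 cm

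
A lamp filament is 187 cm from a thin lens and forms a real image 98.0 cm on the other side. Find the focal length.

f = 64.3 cm (converging)

Real image ⇒ d_i = +98.0 cm.
1/f = 1/d_o + 1/d_i = 1/(187) + 1/(98.0) = 0.01555, so f = 64.3 cm.
Since f is positive, the thin lens is converging.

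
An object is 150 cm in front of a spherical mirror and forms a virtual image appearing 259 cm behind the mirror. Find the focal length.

f = 356 cm (concave)

Virtual image ⇒ d_i = −259 cm.
1/f = 1/d_o + 1/d_i = 1/(150) + 1/(-259) = 0.002806, so f = 356 cm.
Since f is positive, the spherical mirror is concave.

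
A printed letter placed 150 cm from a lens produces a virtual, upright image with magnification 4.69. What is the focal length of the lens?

m = −d_i/d_o ⇒ d_i = −m·d_o = −(+4.69)·(150) = -703.5 cm.
1/f = 1/d_o + 1/d_i = 1/(150) + 1/(-703.5) = 0.005245, so f = 191 cm.
Since f is positive, the lens is converging.

f = 191 cm (converging)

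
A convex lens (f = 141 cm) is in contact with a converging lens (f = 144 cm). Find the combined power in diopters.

P₁ = 1/f₁ = 1/(1.41 m) = +0.7092 D; P₂ = 1/f₂ = 1/(1.44 m) = +0.6944 D.
For thin lenses in contact, P = P₁ + P₂ = (+0.7092) + (+0.6944) = +1.40 D.

P = +1.40 D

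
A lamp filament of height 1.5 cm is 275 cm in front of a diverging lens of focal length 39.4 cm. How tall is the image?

For a diverging lens, f = -39.4 cm.
1/d_i = 1/f − 1/d_o = 1/(-39.40) − 1/(275) = -0.02902, so d_i = -34.46 cm.
m = −d_i/d_o = +0.1253.
|h_i| = |m|·h_o = 0.1253 × 1.5 = 0.188 cm. The image is virtual, upright and reduced, on the same side as the object.

0.188 cm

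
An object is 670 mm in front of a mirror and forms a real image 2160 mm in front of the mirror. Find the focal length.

Real image ⇒ d_i = +2160 mm.
1/f = 1/d_o + 1/d_i = 1/(670) + 1/(2160) = 0.001956, so f = 511 mm.
Since f is positive, the mirror is concave.

f = 511 mm (concave)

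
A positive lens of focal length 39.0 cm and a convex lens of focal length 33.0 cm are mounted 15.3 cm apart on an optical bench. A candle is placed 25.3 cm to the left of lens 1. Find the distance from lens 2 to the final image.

Lens 1: 1/d_i1 = 1/f₁ − 1/d_o1 = 1/(39.0) − 1/(25.3) = -0.01388, so d_i1 = -72.02 cm.
The intermediate image is 72.02 cm to the left of lens 1 (virtual), which is 15.3 − (-72.02) = 87.32 cm to the left of lens 2, so d_o2 = +87.32 cm.
Lens 2: 1/d_i2 = 1/f₂ − 1/d_o2 = 1/(33.0) − 1/(87.32) = 0.01885, so d_i2 = 53.0 cm.
The final image is real, 53.0 cm to the right of lens 2 (overall magnification ≈ -1.7).

53.0 cm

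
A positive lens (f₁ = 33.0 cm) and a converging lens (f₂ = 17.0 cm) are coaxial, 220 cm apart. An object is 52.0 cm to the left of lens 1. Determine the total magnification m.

Lens 1: 1/d_i1 = 1/(33.0) − 1/(52.0) = 0.01107, so d_i1 = 90.32 cm; m₁ = −d_i1/d_o1 = -1.737.
d_o2 = 220 − (90.32) = 129.7 cm.
Lens 2: 1/d_i2 = 1/(17.0) − 1/(129.7) = 0.05111, so d_i2 = 19.56 cm; m₂ = −d_i2/d_o2 = -0.1508.
m = m₁·m₂ = (-1.737)(-0.1508) = +0.262.

m = +0.262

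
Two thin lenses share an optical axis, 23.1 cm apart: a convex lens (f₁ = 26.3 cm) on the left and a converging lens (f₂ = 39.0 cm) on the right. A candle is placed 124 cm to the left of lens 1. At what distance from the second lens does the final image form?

8.14 cm

Lens 1: 1/d_i1 = 1/f₁ − 1/d_o1 = 1/(26.3) − 1/(124) = 0.02996, so d_i1 = 33.38 cm.
The intermediate image is 33.38 cm to the right of lens 1, which lies 10.28 cm to the right of lens 2 — a virtual object — so d_o2 = −10.28 cm.
Lens 2: 1/d_i2 = 1/f₂ − 1/d_o2 = 1/(39.0) − 1/(-10.28) = 0.1229, so d_i2 = 8.14 cm.
The final image is real, 8.14 cm to the right of lens 2 (overall magnification ≈ -0.21).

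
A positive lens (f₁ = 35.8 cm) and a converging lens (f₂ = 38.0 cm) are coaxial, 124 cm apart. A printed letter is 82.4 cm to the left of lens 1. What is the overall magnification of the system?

Lens 1: 1/d_i1 = 1/(35.8) − 1/(82.4) = 0.01580, so d_i1 = 63.30 cm; m₁ = −d_i1/d_o1 = -0.7682.
d_o2 = 124 − (63.30) = 60.70 cm.
Lens 2: 1/d_i2 = 1/(38.0) − 1/(60.70) = 0.009841, so d_i2 = 101.6 cm; m₂ = −d_i2/d_o2 = -1.674.
m = m₁·m₂ = (-0.7682)(-1.674) = +1.29.

m = +1.29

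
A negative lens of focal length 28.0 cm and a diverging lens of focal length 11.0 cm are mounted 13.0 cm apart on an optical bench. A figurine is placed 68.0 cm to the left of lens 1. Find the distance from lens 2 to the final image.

8.24 cm

Lens 1 is diverging, so f₁ = −28.0 cm.
Lens 1: 1/d_i1 = 1/f₁ − 1/d_o1 = 1/(-28.0) − 1/(68.0) = -0.05042, so d_i1 = -19.83 cm.
The intermediate image is 19.83 cm to the left of lens 1 (virtual), which is 13.0 − (-19.83) = 32.83 cm to the left of lens 2, so d_o2 = +32.83 cm.
Lens 2 is diverging, so f₂ = −11.0 cm.
Lens 2: 1/d_i2 = 1/f₂ − 1/d_o2 = 1/(-11.0) − 1/(32.83) = -0.1214, so d_i2 = -8.24 cm.
The final image is virtual, 8.24 cm to the left of lens 2 (overall magnification ≈ 0.073).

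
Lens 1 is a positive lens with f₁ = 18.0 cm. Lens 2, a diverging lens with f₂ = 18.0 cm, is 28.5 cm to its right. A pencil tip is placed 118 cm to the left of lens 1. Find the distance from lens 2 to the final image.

Lens 1: 1/d_i1 = 1/f₁ − 1/d_o1 = 1/(18.0) − 1/(118) = 0.04708, so d_i1 = 21.24 cm.
The intermediate image is 21.24 cm to the right of lens 1, which is 28.5 − (21.24) = 7.260 cm to the left of lens 2, so d_o2 = +7.260 cm.
Lens 2 is diverging, so f₂ = −18.0 cm.
Lens 2: 1/d_i2 = 1/f₂ − 1/d_o2 = 1/(-18.0) − 1/(7.260) = -0.1933, so d_i2 = -5.17 cm.
The final image is virtual, 5.17 cm to the left of lens 2 (overall magnification ≈ -0.13).

5.17 cm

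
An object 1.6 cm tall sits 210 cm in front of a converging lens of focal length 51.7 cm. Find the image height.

1/d_i = 1/f − 1/d_o = 1/(51.70) − 1/(210) = 0.01458, so d_i = 68.58 cm.
m = −d_i/d_o = -0.3266.
|h_i| = |m|·h_o = 0.3266 × 1.6 = 0.523 cm. The image is real, inverted and reduced, on the far side of the lens.

0.523 cm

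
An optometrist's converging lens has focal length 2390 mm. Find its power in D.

P = +0.418 D

f = 239 cm = 2.39 m.
P = 1/f = 1/(2.39 m) = +0.418 D.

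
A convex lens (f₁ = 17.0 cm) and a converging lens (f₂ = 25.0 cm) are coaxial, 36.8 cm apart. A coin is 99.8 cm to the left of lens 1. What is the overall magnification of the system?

m = -0.591

Lens 1: 1/d_i1 = 1/(17.0) − 1/(99.8) = 0.04880, so d_i1 = 20.49 cm; m₁ = −d_i1/d_o1 = -0.2053.
d_o2 = 36.8 − (20.49) = 16.31 cm.
Lens 2: 1/d_i2 = 1/(25.0) − 1/(16.31) = -0.02131, so d_i2 = -46.92 cm; m₂ = −d_i2/d_o2 = +2.877.
m = m₁·m₂ = (-0.2053)(+2.877) = -0.591.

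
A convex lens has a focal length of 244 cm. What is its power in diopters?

P = +0.410 D

f = 244 cm = 2.44 m.
P = 1/f = 1/(2.44 m) = +0.410 D.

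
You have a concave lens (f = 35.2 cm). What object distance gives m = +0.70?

15.1 cm

For a concave lens, f = -35.2 cm.
m = −d_i/d_o ⇒ d_i = −m·d_o.
1/f = 1/d_o + 1/d_i = 1/d_o − 1/(m·d_o) = (1 − 1/m)/d_o, so d_o = f(1 − 1/m) = (-35.20)(1 − 1/(+0.70)) = 15.1 cm.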